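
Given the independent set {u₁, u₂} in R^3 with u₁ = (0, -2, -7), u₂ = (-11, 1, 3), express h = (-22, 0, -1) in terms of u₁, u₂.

h = u₁ + 2u₂

Set up the augmented matrix [u₁ | u₂ | h] and row-reduce.
The system has the unique solution (c₁, c₂) = (1, 2).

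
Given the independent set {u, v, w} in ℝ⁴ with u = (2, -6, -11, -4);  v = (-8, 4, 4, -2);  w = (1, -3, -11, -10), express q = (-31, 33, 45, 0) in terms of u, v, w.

Since u, v, w are independent, the coefficients expressing q are uniquely determined by a linear system.
The system has the unique solution (α₁, α₂, α₃) = (-4, 3, 1).

q = -4u + 3v + w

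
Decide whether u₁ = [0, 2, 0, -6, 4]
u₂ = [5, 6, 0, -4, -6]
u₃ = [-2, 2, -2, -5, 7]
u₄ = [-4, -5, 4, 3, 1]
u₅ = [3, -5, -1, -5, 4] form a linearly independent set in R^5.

The matrix [u₁|u₂|u₃|u₄|u₅] has determinant -810.
A nonzero determinant means the columns are linearly independent.

linearly independent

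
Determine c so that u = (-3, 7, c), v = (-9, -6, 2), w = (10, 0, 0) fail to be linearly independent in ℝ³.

Place the vectors as rows of a 3×3 matrix; dependence ⇔ determinant zero.
Expanding, det = 60*c + 140.
This vanishes exactly when c = -7/3.

c = -7/3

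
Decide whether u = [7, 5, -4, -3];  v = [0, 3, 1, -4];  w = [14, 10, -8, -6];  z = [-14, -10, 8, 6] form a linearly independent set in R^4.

linearly dependent

Place the vectors as rows of a 4×4 matrix and reduce to echelon form.
The reduction yields 2 nonzero rows, so the rank is 2.
Since rank 2 < 4, the set is linearly dependent.
Indeed 2u - w = 0.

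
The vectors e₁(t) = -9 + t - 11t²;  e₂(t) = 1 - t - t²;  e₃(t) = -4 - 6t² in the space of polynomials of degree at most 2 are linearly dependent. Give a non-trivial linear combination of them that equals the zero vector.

Pass to coordinate vectors relative to the basis {1, t, t²}.
Write the vectors as columns of a matrix and find a nonzero vector in its null space.
The free variable yields coefficients (1, 1, -2) (any nonzero multiple also works).

e₁ + e₂ - 2e₃ = 0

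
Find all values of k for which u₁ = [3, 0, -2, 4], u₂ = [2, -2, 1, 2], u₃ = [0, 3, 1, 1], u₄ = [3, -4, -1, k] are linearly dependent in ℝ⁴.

k = 8/3

The set is linearly dependent precisely when det[u₁; u₂; u₃; u₄] = 0.
The determinant works out to 72 - 27*k.
Solving 72 - 27*k = 0 yields k = 8/3.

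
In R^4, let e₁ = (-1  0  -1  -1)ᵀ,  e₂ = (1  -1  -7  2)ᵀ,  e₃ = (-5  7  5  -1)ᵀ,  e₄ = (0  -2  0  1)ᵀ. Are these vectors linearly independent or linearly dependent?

Form the 4×4 matrix with these as columns; its determinant is -130.
A nonzero determinant means the columns are linearly independent.

linearly independent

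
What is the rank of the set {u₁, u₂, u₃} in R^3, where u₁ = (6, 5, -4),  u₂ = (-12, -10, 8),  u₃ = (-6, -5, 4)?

Put the 3×3 matrix [u₁|u₂|u₃] into echelon form.
Reduction leaves 1 leading entry, giving rank 1.

1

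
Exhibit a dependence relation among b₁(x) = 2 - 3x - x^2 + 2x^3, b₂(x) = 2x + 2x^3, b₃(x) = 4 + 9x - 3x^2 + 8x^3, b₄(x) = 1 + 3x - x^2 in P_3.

Take coordinates with respect to {1, x, …, x^3}.
Set up α₁b₁ + … + α₄b₄ = 0 and solve the homogeneous system.
A generator of the null space is (1, 3, -1, 2).

b₁ + 3b₂ - b₃ + 2b₄ = 0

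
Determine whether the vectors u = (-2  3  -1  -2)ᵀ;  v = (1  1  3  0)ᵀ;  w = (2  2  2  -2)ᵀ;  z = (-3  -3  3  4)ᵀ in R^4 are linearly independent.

Place the vectors as rows of a 4×4 matrix and reduce to echelon form.
The reduction yields 4 nonzero rows, so the rank is 4.
Since rank = 4 (the number of vectors), the set is linearly independent.

linearly independent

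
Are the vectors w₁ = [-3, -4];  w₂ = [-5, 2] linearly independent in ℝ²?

Row-reduce the matrix whose columns are w₁, w₂.
The reduction yields 2 nonzero rows, so the rank is 2.
Since rank = 2 (the number of vectors), the set is linearly independent.

linearly independent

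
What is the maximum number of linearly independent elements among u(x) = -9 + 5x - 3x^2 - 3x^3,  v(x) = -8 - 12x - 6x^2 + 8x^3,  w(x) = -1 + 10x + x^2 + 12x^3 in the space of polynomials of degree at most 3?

3

Use coordinates relative to {1, x, …, x^3}.
Form the matrix with u, v, w as columns and reduce.
Exactly 3 pivots survive; hence the rank is 3.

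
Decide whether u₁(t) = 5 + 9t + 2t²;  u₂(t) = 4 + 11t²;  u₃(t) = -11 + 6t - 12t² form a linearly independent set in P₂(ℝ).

Take coordinates with respect to the standard basis {1, t, t²}.
Form the 3×3 matrix with these as columns; its determinant is -939.
A nonzero determinant means the columns are linearly independent.

linearly independent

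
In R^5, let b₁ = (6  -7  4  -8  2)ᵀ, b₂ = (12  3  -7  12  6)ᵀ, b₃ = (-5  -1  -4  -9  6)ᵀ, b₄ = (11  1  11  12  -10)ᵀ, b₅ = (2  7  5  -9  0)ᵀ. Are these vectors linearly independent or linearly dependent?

Place the vectors as rows of a 5×5 matrix and reduce to echelon form.
The reduction yields 5 nonzero rows, so the rank is 5.
Since rank = 5 (the number of vectors), the set is linearly independent.

linearly independent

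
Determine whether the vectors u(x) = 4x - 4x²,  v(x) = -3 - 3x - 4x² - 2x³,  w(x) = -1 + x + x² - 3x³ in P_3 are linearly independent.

Take coordinates with respect to the standard basis {1, x, …, x³}.
Place the vectors as rows of a 3×4 matrix and reduce to echelon form.
The reduction yields 3 nonzero rows, so the rank is 3.
Since rank = 3 (the number of vectors), the set is linearly independent.

linearly independent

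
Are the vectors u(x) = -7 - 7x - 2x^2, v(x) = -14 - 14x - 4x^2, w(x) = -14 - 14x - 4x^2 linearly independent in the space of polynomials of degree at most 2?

Take coordinates with respect to the standard basis {1, x, x^2}.
The matrix [u|v|w] has determinant 0.
A zero determinant means the columns are linearly dependent.
Indeed 2u - v = 0.

linearly dependent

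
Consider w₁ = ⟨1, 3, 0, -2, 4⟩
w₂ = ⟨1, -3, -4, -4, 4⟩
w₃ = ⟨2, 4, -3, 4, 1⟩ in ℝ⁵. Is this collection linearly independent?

linearly independent

Row-reduce the matrix whose columns are w₁, w₂, w₃.
The reduction yields 3 nonzero rows, so the rank is 3.
Since rank = 3 (the number of vectors), the set is linearly independent.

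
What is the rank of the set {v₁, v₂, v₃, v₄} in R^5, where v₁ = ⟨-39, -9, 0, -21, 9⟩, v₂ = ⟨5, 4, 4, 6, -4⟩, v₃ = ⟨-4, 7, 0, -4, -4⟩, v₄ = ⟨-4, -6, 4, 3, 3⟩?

rank 3

Apply Gaussian elimination to the matrix whose rows are v₁, v₂, v₃, v₄.
Reduction leaves 3 leading entries, giving rank 3.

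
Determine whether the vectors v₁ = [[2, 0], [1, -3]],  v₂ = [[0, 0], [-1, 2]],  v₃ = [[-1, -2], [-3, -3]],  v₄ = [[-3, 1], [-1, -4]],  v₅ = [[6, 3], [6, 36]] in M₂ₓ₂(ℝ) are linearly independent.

Write each element as a coordinate vector in ℝ⁴ using {E₁₁, E₁₂, E₂₁, E₂₂}.
There are 5 vectors in a 4-dimensional space, so they cannot be linearly independent.

linearly dependent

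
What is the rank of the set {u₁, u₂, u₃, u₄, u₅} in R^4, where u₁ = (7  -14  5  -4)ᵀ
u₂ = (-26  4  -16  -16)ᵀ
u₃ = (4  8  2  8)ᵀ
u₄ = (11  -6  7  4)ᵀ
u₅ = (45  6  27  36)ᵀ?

Put the 4×5 matrix [u₁|u₂|u₃|u₄|u₅] into echelon form.
Exactly 2 pivots survive; hence the rank is 2.
(With 5 elements in a 4-dimensional space the rank is at most 4.)

rank 2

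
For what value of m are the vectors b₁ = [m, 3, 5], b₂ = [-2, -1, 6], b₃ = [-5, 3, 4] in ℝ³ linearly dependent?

The vectors are dependent exactly when the determinant of the matrix with rows b₁, b₂, b₃ vanishes.
Cofactor expansion gives det = -22*m - 121.
This vanishes exactly when m = -11/2.

m = -11/2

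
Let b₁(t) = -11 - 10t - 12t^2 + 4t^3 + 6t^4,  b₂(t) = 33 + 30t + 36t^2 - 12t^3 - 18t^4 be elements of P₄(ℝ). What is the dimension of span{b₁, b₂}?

dim = 1

Pass to coordinate vectors with respect to the basis {1, t, …, t^4}.
Form the matrix with b₁, b₂ as columns and reduce.
Reduction leaves 1 leading entry, giving rank 1.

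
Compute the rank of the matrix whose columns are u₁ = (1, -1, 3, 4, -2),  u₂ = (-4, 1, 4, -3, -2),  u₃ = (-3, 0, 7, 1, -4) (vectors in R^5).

rank 2

Put the 5×3 matrix [u₁|u₂|u₃] into echelon form.
There are 2 pivot columns, so rank = 2.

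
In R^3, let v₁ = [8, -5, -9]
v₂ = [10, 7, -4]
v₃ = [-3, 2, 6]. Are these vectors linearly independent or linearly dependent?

linearly independent

Form the 3×3 matrix with these as columns; its determinant is 271.
A nonzero determinant means the columns are linearly independent.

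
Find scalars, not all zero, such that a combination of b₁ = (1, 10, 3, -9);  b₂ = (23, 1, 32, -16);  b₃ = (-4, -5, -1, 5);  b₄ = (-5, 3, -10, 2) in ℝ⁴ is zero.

b₂ + 2b₃ + 3b₄ = 0

Write the vectors as columns of a matrix and find a nonzero vector in its null space.
The free variable yields coefficients (0, 1, 2, 3) (any nonzero multiple also works).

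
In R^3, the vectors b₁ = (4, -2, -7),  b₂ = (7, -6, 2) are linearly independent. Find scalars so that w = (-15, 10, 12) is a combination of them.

w = -2b₁ - b₂

Solve the system with b₁, b₂ as columns and w as the right-hand side.
Row-reducing the augmented matrix gives the unique coefficients (c₁, c₂) = (-2, -1).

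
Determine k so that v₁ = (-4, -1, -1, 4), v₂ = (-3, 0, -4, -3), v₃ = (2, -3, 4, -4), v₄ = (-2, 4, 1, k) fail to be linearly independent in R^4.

k = 20

The set is linearly dependent precisely when det[v₁; v₂; v₃; v₄] = 0.
Expanding, det = 35*k - 700.
Setting this to zero gives k = 20.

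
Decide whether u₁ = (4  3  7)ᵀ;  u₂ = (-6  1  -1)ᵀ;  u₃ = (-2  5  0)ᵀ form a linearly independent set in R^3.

linearly independent

Form the 3×3 matrix with these as columns; its determinant is -170.
A nonzero determinant means the columns are linearly independent.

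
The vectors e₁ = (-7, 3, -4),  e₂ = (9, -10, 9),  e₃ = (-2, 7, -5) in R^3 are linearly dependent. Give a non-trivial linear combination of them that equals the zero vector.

e₁ + e₂ + e₃ = 0

Set up α₁e₁ + … + α₃e₃ = 0 and solve the homogeneous system.
The free variable yields coefficients (1, 1, 1) (any nonzero multiple also works).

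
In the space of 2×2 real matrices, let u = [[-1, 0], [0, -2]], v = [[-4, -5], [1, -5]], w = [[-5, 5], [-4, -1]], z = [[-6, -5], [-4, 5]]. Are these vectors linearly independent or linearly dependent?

linearly independent

Write each element as a coordinate vector in ℝ⁴ using {E₁₁, E₁₂, E₂₁, E₂₂}.
Row-reduce the matrix whose columns are u, v, w, z.
The reduction yields 4 nonzero rows, so the rank is 4.
Since rank = 4 (the number of vectors), the set is linearly independent.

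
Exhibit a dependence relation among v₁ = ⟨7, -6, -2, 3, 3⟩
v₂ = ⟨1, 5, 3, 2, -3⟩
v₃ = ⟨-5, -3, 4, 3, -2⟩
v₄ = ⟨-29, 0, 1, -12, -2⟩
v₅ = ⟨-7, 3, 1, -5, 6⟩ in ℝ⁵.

3v₁ + 3v₂ - v₃ + v₄ = 0

Row-reduce the matrix with v₁, v₂, v₃, v₄, v₅ as columns; the null space gives the coefficients.
The free variable yields coefficients (3, 3, -1, 1, 0) (any nonzero multiple also works).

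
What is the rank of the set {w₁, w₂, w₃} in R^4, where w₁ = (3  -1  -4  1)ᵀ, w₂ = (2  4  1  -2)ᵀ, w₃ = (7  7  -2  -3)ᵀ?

Row-reduce the 3×4 matrix with these as rows.
Reduction leaves 2 leading entries, giving rank 2.

rank 2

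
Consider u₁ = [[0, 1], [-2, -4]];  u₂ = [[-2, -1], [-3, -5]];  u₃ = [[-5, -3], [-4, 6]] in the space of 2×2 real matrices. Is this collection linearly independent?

linearly independent

Write each element as a coordinate vector in ℝ⁴ using {E₁₁, E₁₂, E₂₁, E₂₂}.
Row-reduce the matrix whose columns are u₁, u₂, u₃.
The reduction yields 3 nonzero rows, so the rank is 3.
Since rank = 3 (the number of vectors), the set is linearly independent.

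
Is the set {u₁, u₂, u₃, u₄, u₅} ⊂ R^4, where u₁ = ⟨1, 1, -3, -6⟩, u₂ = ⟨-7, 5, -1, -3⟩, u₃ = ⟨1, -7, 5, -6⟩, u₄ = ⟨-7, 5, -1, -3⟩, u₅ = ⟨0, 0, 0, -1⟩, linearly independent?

There are 5 vectors in a 4-dimensional space, so they cannot be linearly independent.

linearly dependent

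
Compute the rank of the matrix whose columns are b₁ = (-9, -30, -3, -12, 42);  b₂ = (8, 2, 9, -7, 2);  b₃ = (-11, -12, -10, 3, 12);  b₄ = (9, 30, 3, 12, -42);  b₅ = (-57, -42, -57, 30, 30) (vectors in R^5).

2

Apply Gaussian elimination to the matrix whose rows are b₁, b₂, b₃, b₄, b₅.
Reduction leaves 2 leading entries, giving rank 2.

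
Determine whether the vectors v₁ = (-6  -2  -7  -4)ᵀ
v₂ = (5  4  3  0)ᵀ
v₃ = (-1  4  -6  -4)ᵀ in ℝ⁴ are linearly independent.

linearly independent

Row-reduce the matrix whose columns are v₁, v₂, v₃.
The reduction yields 3 nonzero rows, so the rank is 3.
Since rank = 3 (the number of vectors), the set is linearly independent.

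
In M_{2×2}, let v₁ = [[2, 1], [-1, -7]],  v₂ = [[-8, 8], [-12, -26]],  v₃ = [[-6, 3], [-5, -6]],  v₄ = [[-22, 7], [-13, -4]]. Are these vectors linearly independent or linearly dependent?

linearly dependent

Take coordinates with respect to the standard basis {E₁₁, E₁₂, E₂₁, E₂₂}.
The matrix [v₁|v₂|v₃|v₄] has determinant 0.
A zero determinant means the columns are linearly dependent.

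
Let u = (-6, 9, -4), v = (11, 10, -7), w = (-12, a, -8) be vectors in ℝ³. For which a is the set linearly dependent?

a = 18

Dependence holds iff the 3×3 matrix [u v w] is singular.
Expanding, det = 1548 - 86*a.
Solving 1548 - 86*a = 0 yields a = 18.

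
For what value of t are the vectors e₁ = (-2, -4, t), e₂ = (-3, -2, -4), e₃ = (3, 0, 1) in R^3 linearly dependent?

The vectors are dependent exactly when the determinant of the matrix with rows e₁, e₂, e₃ vanishes.
Cofactor expansion gives det = 6*t + 40.
Setting this to zero gives t = -20/3.

t = -20/3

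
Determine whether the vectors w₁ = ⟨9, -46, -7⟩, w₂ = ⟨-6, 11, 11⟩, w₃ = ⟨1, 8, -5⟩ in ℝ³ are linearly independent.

Form the 3×3 matrix with these as columns; its determinant is 0.
A zero determinant means the columns are linearly dependent.

linearly dependent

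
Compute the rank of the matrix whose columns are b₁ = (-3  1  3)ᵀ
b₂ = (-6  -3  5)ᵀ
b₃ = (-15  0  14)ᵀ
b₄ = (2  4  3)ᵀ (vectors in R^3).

3

Row-reduce the 4×3 matrix with these as rows.
There are 3 pivot columns, so rank = 3.
(With 4 elements in a 3-dimensional space the rank is at most 3.)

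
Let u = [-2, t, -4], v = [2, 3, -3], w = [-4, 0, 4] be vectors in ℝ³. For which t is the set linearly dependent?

Dependence holds iff the 3×3 matrix [u v w] is singular.
The determinant works out to 4*t - 72.
Solving 4*t - 72 = 0 yields t = 18.

t = 18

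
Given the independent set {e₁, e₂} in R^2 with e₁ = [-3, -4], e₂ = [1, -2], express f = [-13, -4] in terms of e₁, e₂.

Solve the system with e₁, e₂ as columns and f as the right-hand side.
Back-substitution yields (c₁, c₂) = (3, -4).

f = 3e₁ - 4e₂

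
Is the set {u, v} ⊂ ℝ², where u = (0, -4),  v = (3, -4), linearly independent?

linearly independent

Form the 2×2 matrix with these as columns; its determinant is 12.
A nonzero determinant means the columns are linearly independent.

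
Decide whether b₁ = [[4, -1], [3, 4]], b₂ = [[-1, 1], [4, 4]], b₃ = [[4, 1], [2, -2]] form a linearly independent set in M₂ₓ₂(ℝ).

Take coordinates with respect to the standard basis {E₁₁, E₁₂, E₂₁, E₂₂}.
Row-reduce the matrix whose columns are b₁, b₂, b₃.
The reduction yields 3 nonzero rows, so the rank is 3.
Since rank = 3 (the number of vectors), the set is linearly independent.

linearly independent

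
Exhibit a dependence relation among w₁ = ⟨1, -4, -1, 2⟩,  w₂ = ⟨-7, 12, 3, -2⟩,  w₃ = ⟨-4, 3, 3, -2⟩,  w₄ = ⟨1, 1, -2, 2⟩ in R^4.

Solve the homogeneous system with w₁, w₂, w₃, w₄ as columns by row-reducing the coefficient matrix.
The free variable yields coefficients (1, 1, -2, -2) (any nonzero multiple also works).

w₁ + w₂ - 2w₃ - 2w₄ = 0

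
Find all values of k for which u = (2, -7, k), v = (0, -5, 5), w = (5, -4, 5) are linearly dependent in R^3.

k = 37/5

The vectors are dependent exactly when the determinant of the matrix with rows u, v, w vanishes.
Expanding, det = 25*k - 185.
Solving 25*k - 185 = 0 yields k = 37/5.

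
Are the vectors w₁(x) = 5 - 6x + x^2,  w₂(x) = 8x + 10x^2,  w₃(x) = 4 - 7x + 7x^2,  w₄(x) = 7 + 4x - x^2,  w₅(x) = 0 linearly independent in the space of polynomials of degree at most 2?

Take coordinates with respect to the standard basis {1, x, x^2}.
There are 5 vectors in a 3-dimensional space, so they cannot be linearly independent.

linearly dependent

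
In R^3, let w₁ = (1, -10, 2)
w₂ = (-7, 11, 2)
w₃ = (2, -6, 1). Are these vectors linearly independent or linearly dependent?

linearly independent

Form the 3×3 matrix with these as columns; its determinant is -47.
A nonzero determinant means the columns are linearly independent.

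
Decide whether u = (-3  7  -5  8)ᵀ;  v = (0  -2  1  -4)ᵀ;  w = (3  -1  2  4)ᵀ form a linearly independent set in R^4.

linearly dependent

Row-reduce the matrix whose columns are u, v, w.
The reduction yields 2 nonzero rows, so the rank is 2.
Since rank 2 < 3, the set is linearly dependent.
Indeed u + 3v + w = 0.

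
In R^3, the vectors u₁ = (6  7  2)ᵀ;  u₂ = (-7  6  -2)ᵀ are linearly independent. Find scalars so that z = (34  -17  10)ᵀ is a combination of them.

Write z = c₁u₁ + c₂u₂ and equate components.
Back-substitution yields (c₁, c₂) = (1, -4).

z = u₁ - 4u₂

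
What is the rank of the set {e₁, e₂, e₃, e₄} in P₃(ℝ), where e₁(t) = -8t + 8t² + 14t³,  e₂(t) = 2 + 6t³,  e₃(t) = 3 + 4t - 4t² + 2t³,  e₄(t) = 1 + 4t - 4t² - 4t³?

Pass to coordinate vectors with respect to the basis {1, t, …, t³}.
Apply Gaussian elimination to the matrix whose rows are e₁, e₂, e₃, e₄.
There are 2 pivot columns, so rank = 2.

rank 2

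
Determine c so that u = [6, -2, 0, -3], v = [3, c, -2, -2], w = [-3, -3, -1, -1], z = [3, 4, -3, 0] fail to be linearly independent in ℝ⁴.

c = -1/2

Place the vectors as rows of a 4×4 matrix; dependence ⇔ determinant zero.
Cofactor expansion gives det = -54*c - 27.
Solving -54*c - 27 = 0 yields c = -1/2.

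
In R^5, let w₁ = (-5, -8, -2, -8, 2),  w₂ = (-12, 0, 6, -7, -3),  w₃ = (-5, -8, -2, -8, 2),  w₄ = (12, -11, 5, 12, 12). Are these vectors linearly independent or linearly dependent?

Two of the vectors are equal, giving an immediate dependence.

linearly dependent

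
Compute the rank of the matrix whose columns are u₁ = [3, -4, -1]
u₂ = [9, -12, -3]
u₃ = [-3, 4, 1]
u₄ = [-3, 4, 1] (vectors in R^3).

1

Apply Gaussian elimination to the matrix whose rows are u₁, u₂, u₃, u₄.
There is 1 pivot column, so rank = 1.
(With 4 elements in a 3-dimensional space the rank is at most 3.)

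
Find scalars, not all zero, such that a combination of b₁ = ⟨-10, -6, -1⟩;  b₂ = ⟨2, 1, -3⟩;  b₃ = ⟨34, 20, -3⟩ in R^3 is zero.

Solve the homogeneous system with b₁, b₂, b₃ as columns by row-reducing the coefficient matrix.
A generator of the null space is (3, -2, 1).

3b₁ - 2b₂ + b₃ = 0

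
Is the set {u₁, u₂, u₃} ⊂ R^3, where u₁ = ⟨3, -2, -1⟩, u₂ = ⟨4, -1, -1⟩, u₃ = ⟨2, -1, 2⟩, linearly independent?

Row-reduce the matrix whose columns are u₁, u₂, u₃.
The reduction yields 3 nonzero rows, so the rank is 3.
Since rank = 3 (the number of vectors), the set is linearly independent.

linearly independent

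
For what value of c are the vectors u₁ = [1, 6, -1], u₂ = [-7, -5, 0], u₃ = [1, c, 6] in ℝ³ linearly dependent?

c = -31

The set is linearly dependent precisely when det[u₁; u₂; u₃] = 0.
Expanding, det = 7*c + 217.
Solving 7*c + 217 = 0 yields c = -31.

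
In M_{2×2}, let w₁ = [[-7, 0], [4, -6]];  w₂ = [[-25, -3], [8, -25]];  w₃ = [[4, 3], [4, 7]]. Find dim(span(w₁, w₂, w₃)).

Pass to coordinate vectors with respect to the basis {E₁₁, E₁₂, E₂₁, E₂₂}.
Row-reduce the 3×4 matrix with these as rows.
Exactly 2 pivots survive; hence the rank is 2.

dim = 2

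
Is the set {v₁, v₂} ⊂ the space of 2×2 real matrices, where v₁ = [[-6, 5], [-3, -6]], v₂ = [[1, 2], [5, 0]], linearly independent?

linearly independent

Take coordinates with respect to the standard basis {E₁₁, E₁₂, E₂₁, E₂₂}.
Row-reduce the matrix whose columns are v₁, v₂.
The reduction yields 2 nonzero rows, so the rank is 2.
Since rank = 2 (the number of vectors), the set is linearly independent.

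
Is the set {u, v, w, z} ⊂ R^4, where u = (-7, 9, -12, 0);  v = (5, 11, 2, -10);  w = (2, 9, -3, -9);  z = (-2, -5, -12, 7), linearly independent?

linearly independent

The matrix [u|v|w|z] has determinant 3960.
A nonzero determinant means the columns are linearly independent.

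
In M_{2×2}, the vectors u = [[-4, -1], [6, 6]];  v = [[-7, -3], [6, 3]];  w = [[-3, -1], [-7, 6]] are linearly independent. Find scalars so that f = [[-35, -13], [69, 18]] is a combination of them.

f = 4u + 4v - 3w

Work in coordinates with respect to the standard basis {E₁₁, E₁₂, E₂₁, E₂₂}.
Solve the system with u, v, w as columns and f as the right-hand side.
The system has the unique solution (α₁, α₂, α₃) = (4, 4, -3).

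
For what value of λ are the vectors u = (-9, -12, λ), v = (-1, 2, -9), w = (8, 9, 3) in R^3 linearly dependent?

λ = 9/5

The set is linearly dependent precisely when det[u; v; w] = 0.
Cofactor expansion gives det = 45 - 25*λ.
This vanishes exactly when λ = 9/5.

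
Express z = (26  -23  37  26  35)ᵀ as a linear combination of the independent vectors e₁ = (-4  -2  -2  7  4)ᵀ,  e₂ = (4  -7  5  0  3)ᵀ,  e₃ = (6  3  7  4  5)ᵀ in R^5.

z = 2e₁ + 4e₂ + 3e₃

Write z = c₁e₁ + … + c₃e₃ and equate components.
Back-substitution yields (c₁, c₂, c₃) = (2, 4, 3).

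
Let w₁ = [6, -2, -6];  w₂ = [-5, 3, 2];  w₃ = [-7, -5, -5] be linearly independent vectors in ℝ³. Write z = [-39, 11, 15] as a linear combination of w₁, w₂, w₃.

Write z = c₁w₁ + … + c₃w₃ and equate components.
Back-substitution yields (c₁, c₂, c₃) = (-2, 4, 1).

z = -2w₁ + 4w₂ + w₃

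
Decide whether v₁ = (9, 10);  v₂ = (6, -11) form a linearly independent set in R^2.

linearly independent

The matrix [v₁|v₂] has determinant -159.
A nonzero determinant means the columns are linearly independent.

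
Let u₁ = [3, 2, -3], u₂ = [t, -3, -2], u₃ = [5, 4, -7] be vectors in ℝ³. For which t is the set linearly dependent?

t = -11

The set is linearly dependent precisely when det[u₁; u₂; u₃] = 0.
Cofactor expansion gives det = 2*t + 22.
This vanishes exactly when t = -11.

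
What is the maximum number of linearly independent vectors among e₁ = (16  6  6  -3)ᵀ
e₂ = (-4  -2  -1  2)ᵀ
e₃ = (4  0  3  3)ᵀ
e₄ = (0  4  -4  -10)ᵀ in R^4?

Apply Gaussian elimination to the matrix whose rows are e₁, e₂, e₃, e₄.
The echelon form has 2 nonzero rows, so the rank is 2.

2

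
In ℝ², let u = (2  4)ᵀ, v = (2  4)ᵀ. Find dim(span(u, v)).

Row-reduce the 2×2 matrix with these as rows.
Exactly 1 pivot survives; hence the rank is 1.

dim = 1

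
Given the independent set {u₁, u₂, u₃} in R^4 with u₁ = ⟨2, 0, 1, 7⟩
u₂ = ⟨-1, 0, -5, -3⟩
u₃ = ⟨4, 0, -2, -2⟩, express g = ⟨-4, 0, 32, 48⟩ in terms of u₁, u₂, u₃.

Since u₁, u₂, u₃ are independent, the coefficients expressing g are uniquely determined by a linear system.
The system has the unique solution (c₁, c₂, c₃) = (4, -4, -4).

g = 4u₁ - 4u₂ - 4u₃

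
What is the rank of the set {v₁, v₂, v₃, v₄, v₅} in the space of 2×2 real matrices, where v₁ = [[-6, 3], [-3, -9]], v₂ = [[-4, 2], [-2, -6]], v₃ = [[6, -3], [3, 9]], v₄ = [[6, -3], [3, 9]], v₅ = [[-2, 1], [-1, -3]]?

Pass to coordinate vectors with respect to the basis {E₁₁, E₁₂, E₂₁, E₂₂}.
Form the matrix with v₁, v₂, v₃, v₄, v₅ as columns and reduce.
Reduction leaves 1 leading entry, giving rank 1.
(With 5 elements in a 4-dimensional space the rank is at most 4.)

1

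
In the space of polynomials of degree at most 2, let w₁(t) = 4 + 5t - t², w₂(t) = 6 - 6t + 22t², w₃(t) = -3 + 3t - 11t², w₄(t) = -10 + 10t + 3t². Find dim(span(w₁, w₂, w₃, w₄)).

dim = 3

Use coordinates relative to {1, t, t²}.
Put the 3×4 matrix [w₁|w₂|w₃|w₄] into echelon form.
The echelon form has 3 nonzero rows, so the rank is 3.
(With 4 elements in a 3-dimensional space the rank is at most 3.)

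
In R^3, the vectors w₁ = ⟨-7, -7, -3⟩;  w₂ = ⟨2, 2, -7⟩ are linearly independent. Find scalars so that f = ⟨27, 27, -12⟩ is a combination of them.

f = -3w₁ + 3w₂

Since w₁, w₂ are independent, the coefficients expressing f are uniquely determined by a linear system.
Row-reducing the augmented matrix gives the unique coefficients (α₁, α₂) = (-3, 3).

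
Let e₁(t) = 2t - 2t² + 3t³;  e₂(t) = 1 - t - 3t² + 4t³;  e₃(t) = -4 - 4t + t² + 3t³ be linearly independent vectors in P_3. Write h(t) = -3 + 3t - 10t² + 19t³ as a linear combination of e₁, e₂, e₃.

Work in coordinates with respect to the standard basis {1, t, …, t³}.
Set up the augmented matrix [e₁ | e₂ | e₃ | h] and row-reduce.
The system has the unique solution (a₁, a₂, a₃) = (4, 1, 1).

h = 4e₁ + e₂ + e₃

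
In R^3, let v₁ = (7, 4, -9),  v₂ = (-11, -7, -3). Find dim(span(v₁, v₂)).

Row-reduce the 2×3 matrix with these as rows.
There are 2 pivot columns, so rank = 2.

2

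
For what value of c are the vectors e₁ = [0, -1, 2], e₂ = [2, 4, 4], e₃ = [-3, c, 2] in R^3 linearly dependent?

Place the vectors as rows of a 3×3 matrix; dependence ⇔ determinant zero.
Expanding, det = 4*c + 40.
This vanishes exactly when c = -10.

c = -10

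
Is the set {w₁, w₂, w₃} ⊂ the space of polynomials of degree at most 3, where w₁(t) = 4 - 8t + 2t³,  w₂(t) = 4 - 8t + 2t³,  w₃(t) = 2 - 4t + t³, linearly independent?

linearly dependent

Write each element as a coordinate vector in ℝ⁴ using {1, t, …, t³}.
One vector is a scalar multiple of another, so the set is dependent.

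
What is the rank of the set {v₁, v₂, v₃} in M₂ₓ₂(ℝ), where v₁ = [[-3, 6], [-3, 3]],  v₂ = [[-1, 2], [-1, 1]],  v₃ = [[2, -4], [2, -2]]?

rank 1

Pass to coordinate vectors with respect to the basis {E₁₁, E₁₂, E₂₁, E₂₂}.
Form the matrix with v₁, v₂, v₃ as columns and reduce.
Exactly 1 pivot survives; hence the rank is 1.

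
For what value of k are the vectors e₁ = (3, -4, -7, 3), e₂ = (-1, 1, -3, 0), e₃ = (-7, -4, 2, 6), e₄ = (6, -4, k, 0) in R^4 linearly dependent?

Dependence holds iff the 4×4 matrix [e₁ e₂ e₃ e₄] is singular.
Cofactor expansion gives det = 156 - 27*k.
Solving 156 - 27*k = 0 yields k = 52/9.

k = 52/9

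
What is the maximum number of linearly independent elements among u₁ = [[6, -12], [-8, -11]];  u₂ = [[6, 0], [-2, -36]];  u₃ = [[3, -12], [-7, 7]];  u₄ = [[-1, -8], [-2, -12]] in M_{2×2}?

Pass to coordinate vectors with respect to the basis {E₁₁, E₁₂, E₂₁, E₂₂}.
Row-reduce the 4×4 matrix with these as rows.
Exactly 3 pivots survive; hence the rank is 3.

3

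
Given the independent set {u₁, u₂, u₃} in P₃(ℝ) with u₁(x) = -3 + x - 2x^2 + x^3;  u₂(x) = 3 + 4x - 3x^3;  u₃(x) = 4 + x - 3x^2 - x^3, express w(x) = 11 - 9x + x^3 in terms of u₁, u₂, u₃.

Work in coordinates with respect to the standard basis {1, x, …, x^3}.
Since u₁, u₂, u₃ are independent, the coefficients expressing w are uniquely determined by a linear system.
The system has the unique solution (a₁, a₂, a₃) = (-3, -2, 2).

w = -3u₁ - 2u₂ + 2u₃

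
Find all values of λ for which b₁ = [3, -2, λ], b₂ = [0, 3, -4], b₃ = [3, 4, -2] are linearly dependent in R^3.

λ = 6

Place the vectors as rows of a 3×3 matrix; dependence ⇔ determinant zero.
Expanding, det = 54 - 9*λ.
This vanishes exactly when λ = 6.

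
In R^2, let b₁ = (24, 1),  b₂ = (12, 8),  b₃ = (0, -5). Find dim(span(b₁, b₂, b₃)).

Put the 2×3 matrix [b₁|b₂|b₃] into echelon form.
Reduction leaves 2 leading entries, giving rank 2.
(With 3 elements in a 2-dimensional space the rank is at most 2.)

dim = 2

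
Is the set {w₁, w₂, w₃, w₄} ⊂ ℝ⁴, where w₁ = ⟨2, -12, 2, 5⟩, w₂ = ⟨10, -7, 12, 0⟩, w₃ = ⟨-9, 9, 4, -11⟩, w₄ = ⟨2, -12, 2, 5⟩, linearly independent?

linearly dependent

Two of the vectors are equal, giving an immediate dependence.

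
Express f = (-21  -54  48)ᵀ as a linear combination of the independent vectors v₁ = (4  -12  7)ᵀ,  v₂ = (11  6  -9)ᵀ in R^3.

f = 3v₁ - 3v₂

Solve the system with v₁, v₂ as columns and f as the right-hand side.
Back-substitution yields (α₁, α₂) = (3, -3).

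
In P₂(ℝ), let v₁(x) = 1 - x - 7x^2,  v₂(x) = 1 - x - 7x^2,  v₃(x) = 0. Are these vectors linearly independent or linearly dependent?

linearly dependent

Take coordinates with respect to the standard basis {1, x, x^2}.
One of the vectors is the zero vector, so the set is linearly dependent.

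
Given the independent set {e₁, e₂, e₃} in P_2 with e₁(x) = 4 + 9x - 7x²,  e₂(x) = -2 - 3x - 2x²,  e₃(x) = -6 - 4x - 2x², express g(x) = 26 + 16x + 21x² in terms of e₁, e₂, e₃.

g = -e₁ - 3e₂ - 4e₃

Take coordinate vectors relative to {1, x, x²}.
Set up the augmented matrix [e₁ | e₂ | e₃ | g] and row-reduce.
The system has the unique solution (a₁, a₂, a₃) = (-1, -3, -4).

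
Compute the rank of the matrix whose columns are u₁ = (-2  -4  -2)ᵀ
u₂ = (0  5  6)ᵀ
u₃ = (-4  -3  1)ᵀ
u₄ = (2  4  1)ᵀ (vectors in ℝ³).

Put the 3×4 matrix [u₁|u₂|u₃|u₄] into echelon form.
The echelon form has 3 nonzero rows, so the rank is 3.
(With 4 elements in a 3-dimensional space the rank is at most 3.)

3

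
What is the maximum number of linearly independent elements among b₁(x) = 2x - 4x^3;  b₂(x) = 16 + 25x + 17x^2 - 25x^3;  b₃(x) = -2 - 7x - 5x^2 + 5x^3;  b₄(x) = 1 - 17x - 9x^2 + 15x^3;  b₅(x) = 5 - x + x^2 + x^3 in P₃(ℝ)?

Pass to coordinate vectors with respect to the basis {1, x, …, x^3}.
Apply Gaussian elimination to the matrix whose rows are b₁, b₂, b₃, b₄, b₅.
There are 3 pivot columns, so rank = 3.
(With 5 elements in a 4-dimensional space the rank is at most 4.)

3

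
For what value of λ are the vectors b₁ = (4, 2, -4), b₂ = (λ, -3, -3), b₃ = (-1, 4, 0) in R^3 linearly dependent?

λ = 33/8

Place the vectors as rows of a 3×3 matrix; dependence ⇔ determinant zero.
Expanding, det = 66 - 16*λ.
This vanishes exactly when λ = 33/8.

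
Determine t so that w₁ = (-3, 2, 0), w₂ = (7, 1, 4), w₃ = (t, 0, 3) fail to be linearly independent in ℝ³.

Place the vectors as rows of a 3×3 matrix; dependence ⇔ determinant zero.
The determinant works out to 8*t - 51.
This vanishes exactly when t = 51/8.

t = 51/8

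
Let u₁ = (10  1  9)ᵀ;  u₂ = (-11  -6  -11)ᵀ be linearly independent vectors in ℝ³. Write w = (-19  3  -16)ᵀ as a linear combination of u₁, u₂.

w = -3u₁ - u₂

Write w = a₁u₁ + a₂u₂ and equate components.
Row-reducing the augmented matrix gives the unique coefficients (a₁, a₂) = (-3, -1).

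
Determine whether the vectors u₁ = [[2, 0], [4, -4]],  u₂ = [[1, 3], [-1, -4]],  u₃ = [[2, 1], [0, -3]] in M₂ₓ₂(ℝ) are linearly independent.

linearly independent

Write each element as a coordinate vector in ℝ⁴ using {E₁₁, E₁₂, E₂₁, E₂₂}.
Place the vectors as rows of a 3×4 matrix and reduce to echelon form.
The reduction yields 3 nonzero rows, so the rank is 3.
Since rank = 3 (the number of vectors), the set is linearly independent.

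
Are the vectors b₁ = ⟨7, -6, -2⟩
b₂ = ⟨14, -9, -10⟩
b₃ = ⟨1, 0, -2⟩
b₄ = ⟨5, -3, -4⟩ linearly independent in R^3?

There are 4 vectors in a 3-dimensional space, so they cannot be linearly independent.

linearly dependent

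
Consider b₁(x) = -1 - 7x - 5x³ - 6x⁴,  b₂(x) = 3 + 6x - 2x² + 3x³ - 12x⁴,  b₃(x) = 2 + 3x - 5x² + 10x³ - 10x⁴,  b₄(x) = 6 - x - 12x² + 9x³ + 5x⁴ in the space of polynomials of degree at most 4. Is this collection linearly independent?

linearly independent

Write each element as a coordinate vector in ℝ⁵ using {1, x, …, x⁴}.
Row-reduce the matrix whose columns are b₁, b₂, b₃, b₄.
The reduction yields 4 nonzero rows, so the rank is 4.
Since rank = 4 (the number of vectors), the set is linearly independent.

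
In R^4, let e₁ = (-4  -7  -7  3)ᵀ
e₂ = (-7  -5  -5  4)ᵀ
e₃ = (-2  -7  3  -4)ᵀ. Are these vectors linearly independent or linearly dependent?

Place the vectors as rows of a 3×4 matrix and reduce to echelon form.
The reduction yields 3 nonzero rows, so the rank is 3.
Since rank = 3 (the number of vectors), the set is linearly independent.

linearly independent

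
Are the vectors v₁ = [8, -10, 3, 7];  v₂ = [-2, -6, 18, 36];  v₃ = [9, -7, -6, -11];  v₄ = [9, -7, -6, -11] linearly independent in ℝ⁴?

The matrix [v₁|v₂|v₃|v₄] has determinant 0.
A zero determinant means the columns are linearly dependent.
Indeed 2v₁ - v₂ - 2v₃ = 0.

linearly dependent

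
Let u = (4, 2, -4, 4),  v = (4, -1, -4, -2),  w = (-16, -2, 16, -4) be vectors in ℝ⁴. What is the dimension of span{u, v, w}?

2

Row-reduce the 3×4 matrix with these as rows.
The echelon form has 2 nonzero rows, so the rank is 2.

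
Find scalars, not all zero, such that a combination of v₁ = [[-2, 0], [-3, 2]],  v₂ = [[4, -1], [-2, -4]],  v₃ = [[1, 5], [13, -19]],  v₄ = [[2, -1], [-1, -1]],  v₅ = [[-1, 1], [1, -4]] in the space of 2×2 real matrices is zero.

Take coordinates with respect to {E₁₁, E₁₂, E₂₁, E₂₂}.
Row-reduce the matrix with v₁, v₂, v₃, v₄, v₅ as columns; the null space gives the coefficients.
A generator of the null space is (3, -1, 1, 3, -3).

3v₁ - v₂ + v₃ + 3v₄ - 3v₅ = 0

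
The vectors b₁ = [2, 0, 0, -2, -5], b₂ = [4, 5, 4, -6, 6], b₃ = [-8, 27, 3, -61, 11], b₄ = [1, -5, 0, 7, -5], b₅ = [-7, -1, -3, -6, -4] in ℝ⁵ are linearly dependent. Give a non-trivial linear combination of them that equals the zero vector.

Set up α₁b₁ + … + α₅b₅ = 0 and solve the homogeneous system.
The free variable yields coefficients (2, 3, -1, -3, 3) (any nonzero multiple also works).

2b₁ + 3b₂ - b₃ - 3b₄ + 3b₅ = 0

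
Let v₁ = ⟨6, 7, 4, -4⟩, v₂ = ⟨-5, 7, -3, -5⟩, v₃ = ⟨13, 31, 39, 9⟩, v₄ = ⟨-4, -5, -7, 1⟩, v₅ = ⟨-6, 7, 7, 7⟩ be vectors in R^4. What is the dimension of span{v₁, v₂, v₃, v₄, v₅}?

4

Form the matrix with v₁, v₂, v₃, v₄, v₅ as columns and reduce.
Exactly 4 pivots survive; hence the rank is 4.
(With 5 elements in a 4-dimensional space the rank is at most 4.)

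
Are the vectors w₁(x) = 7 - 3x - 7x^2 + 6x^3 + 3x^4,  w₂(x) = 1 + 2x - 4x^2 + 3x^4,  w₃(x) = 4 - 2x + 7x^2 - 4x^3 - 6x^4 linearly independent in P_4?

linearly independent

Take coordinates with respect to the standard basis {1, x, …, x^4}.
Row-reduce the matrix whose columns are w₁, w₂, w₃.
The reduction yields 3 nonzero rows, so the rank is 3.
Since rank = 3 (the number of vectors), the set is linearly independent.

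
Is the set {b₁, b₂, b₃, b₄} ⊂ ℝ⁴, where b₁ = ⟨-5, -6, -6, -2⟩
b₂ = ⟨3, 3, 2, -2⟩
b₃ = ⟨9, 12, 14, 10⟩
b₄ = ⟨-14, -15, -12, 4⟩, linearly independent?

linearly dependent

Row-reduce the matrix whose columns are b₁, b₂, b₃, b₄.
The reduction yields 2 nonzero rows, so the rank is 2.
Since rank 2 < 4, the set is linearly dependent.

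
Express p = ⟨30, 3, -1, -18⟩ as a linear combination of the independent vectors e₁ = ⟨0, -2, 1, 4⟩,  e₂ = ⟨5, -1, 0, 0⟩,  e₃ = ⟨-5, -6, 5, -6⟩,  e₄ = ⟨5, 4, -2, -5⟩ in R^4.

Solve the system with e₁, e₂, e₃, e₄ as columns and p as the right-hand side.
The system has the unique solution (c₁, …, c₄) = (2, 3, 1, 4).

p = 2e₁ + 3e₂ + e₃ + 4e₄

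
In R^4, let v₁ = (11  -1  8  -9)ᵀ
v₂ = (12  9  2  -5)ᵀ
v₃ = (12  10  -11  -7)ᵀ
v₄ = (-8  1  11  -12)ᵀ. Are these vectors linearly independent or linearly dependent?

linearly independent

Form the 4×4 matrix with these as columns; its determinant is 30242.
A nonzero determinant means the columns are linearly independent.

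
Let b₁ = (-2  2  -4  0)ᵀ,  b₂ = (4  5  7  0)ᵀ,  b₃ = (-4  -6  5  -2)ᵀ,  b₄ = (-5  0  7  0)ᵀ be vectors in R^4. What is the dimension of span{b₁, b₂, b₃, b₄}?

Put the 4×4 matrix [b₁|b₂|b₃|b₄] into echelon form.
There are 4 pivot columns, so rank = 4.

4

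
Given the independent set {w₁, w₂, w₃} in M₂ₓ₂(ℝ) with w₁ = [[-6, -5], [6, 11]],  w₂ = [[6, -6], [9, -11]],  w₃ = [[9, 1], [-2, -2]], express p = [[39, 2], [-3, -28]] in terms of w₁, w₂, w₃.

p = -w₁ + w₂ + 3w₃

Identify each element with its coordinate vector in ℝ⁴ via {E₁₁, E₁₂, E₂₁, E₂₂}.
Solve the system with w₁, w₂, w₃ as columns and p as the right-hand side.
Back-substitution yields (α₁, α₂, α₃) = (-1, 1, 3).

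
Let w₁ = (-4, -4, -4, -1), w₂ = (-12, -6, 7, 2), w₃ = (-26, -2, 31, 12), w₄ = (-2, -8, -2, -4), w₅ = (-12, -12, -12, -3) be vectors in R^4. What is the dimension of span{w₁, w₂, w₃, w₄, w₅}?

3

Apply Gaussian elimination to the matrix whose rows are w₁, w₂, w₃, w₄, w₅.
Reduction leaves 3 leading entries, giving rank 3.
(With 5 elements in a 4-dimensional space the rank is at most 4.)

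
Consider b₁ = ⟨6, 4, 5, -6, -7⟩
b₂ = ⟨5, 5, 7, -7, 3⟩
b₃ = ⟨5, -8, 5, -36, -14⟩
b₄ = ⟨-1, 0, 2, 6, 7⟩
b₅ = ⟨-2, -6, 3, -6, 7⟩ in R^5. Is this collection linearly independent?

Row-reduce the matrix whose columns are b₁, b₂, b₃, b₄, b₅.
The reduction yields 4 nonzero rows, so the rank is 4.
Since rank 4 < 5, the set is linearly dependent.
Indeed b₁ - b₃ - 3b₄ + 2b₅ = 0.

linearly dependent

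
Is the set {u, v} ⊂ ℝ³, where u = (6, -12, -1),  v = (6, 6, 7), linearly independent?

Row-reduce the matrix whose columns are u, v.
The reduction yields 2 nonzero rows, so the rank is 2.
Since rank = 2 (the number of vectors), the set is linearly independent.

linearly independent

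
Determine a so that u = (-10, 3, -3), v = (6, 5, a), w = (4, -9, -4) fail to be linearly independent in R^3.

a = 19/3

Dependence holds iff the 3×3 matrix [u v w] is singular.
The determinant works out to 494 - 78*a.
Solving 494 - 78*a = 0 yields a = 19/3.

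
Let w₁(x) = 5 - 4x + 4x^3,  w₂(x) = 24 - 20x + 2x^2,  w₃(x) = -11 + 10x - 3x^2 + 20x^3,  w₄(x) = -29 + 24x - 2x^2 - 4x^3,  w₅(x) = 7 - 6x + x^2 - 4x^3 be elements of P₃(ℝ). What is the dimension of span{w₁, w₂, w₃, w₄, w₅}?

Pass to coordinate vectors with respect to the basis {1, x, …, x^3}.
Form the matrix with w₁, w₂, w₃, w₄, w₅ as columns and reduce.
The echelon form has 2 nonzero rows, so the rank is 2.
(With 5 elements in a 4-dimensional space the rank is at most 4.)

dim = 2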